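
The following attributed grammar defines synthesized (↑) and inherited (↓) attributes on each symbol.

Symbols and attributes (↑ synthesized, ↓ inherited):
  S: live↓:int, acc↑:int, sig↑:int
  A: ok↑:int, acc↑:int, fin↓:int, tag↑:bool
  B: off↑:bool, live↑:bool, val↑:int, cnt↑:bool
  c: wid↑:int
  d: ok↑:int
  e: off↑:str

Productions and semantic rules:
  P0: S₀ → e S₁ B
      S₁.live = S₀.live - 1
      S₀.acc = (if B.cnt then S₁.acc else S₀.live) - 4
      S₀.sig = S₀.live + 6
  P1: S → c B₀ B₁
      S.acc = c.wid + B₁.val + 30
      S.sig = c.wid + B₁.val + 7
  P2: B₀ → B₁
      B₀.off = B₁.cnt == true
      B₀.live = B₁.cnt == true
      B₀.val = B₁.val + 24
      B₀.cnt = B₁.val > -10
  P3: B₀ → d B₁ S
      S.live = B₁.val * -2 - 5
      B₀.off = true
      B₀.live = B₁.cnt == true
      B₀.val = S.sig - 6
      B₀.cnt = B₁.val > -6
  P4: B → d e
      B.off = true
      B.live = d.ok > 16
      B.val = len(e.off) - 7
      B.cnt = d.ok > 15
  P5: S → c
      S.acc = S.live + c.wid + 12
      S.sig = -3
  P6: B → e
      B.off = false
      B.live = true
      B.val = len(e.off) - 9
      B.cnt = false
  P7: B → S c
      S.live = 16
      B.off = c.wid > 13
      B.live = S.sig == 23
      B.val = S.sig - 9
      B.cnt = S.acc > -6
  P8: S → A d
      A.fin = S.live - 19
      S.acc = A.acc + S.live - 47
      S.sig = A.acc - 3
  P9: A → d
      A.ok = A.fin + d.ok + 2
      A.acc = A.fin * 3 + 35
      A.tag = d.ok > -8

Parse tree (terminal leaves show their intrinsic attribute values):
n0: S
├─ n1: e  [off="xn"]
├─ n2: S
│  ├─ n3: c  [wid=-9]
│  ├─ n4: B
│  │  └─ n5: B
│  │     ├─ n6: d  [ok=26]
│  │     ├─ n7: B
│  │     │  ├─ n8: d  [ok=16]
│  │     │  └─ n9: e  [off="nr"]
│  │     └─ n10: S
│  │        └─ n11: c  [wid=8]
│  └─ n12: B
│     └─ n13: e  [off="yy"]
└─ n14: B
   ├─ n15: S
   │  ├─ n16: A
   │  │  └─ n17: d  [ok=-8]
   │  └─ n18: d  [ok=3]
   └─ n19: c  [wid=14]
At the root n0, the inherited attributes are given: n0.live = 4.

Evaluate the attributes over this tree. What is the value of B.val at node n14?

14

1. n0.live = 4  [given at root]
2. n1.off = "xn"  [terminal]
3. n2.live = 3  [S₀.live - 1]
4. n3.wid = -9  [terminal]
5. n6.ok = 26  [terminal]
6. n8.ok = 16  [terminal]
7. n9.off = "nr"  [terminal]
8. n7.off = true  [true]
9. n7.live = false  [d.ok > 16]
10. n7.val = -5  [len(e.off) - 7]
11. n7.cnt = true  [d.ok > 15]
12. n10.live = 5  [B₁.val * -2 - 5]
13. n11.wid = 8  [terminal]
14. n10.acc = 25  [S.live + c.wid + 12]
15. n10.sig = -3  [-3]
16. n5.off = true  [true]
17. n5.live = true  [B₁.cnt == true]
18. n5.val = -9  [S.sig - 6]
19. n5.cnt = true  [B₁.val > -6]
20. n4.off = true  [B₁.cnt == true]
21. n4.live = true  [B₁.cnt == true]
22. n4.val = 15  [B₁.val + 24]
23. n4.cnt = true  [B₁.val > -10]
24. n13.off = "yy"  [terminal]
25. n12.off = false  [false]
26. n12.live = true  [true]
27. n12.val = -7  [len(e.off) - 9]
28. n12.cnt = false  [false]
29. n2.acc = 14  [c.wid + B₁.val + 30]
30. n2.sig = -9  [c.wid + B₁.val + 7]
31. n15.live = 16  [16]
32. n16.fin = -3  [S.live - 19]
33. n17.ok = -8  [terminal]
34. n16.ok = -9  [A.fin + d.ok + 2]
35. n16.acc = 26  [A.fin * 3 + 35]
36. n16.tag = false  [d.ok > -8]
37. n18.ok = 3  [terminal]
38. n15.acc = -5  [A.acc + S.live - 47]
39. n15.sig = 23  [A.acc - 3]
40. n19.wid = 14  [terminal]
41. n14.off = true  [c.wid > 13]
42. n14.live = true  [S.sig == 23]
43. n14.val = 14  [S.sig - 9]
44. n14.cnt = true  [S.acc > -6]
45. n0.acc = 10  [(if B.cnt then S₁.acc else S₀.live) - 4]
46. n0.sig = 10  [S₀.live + 6]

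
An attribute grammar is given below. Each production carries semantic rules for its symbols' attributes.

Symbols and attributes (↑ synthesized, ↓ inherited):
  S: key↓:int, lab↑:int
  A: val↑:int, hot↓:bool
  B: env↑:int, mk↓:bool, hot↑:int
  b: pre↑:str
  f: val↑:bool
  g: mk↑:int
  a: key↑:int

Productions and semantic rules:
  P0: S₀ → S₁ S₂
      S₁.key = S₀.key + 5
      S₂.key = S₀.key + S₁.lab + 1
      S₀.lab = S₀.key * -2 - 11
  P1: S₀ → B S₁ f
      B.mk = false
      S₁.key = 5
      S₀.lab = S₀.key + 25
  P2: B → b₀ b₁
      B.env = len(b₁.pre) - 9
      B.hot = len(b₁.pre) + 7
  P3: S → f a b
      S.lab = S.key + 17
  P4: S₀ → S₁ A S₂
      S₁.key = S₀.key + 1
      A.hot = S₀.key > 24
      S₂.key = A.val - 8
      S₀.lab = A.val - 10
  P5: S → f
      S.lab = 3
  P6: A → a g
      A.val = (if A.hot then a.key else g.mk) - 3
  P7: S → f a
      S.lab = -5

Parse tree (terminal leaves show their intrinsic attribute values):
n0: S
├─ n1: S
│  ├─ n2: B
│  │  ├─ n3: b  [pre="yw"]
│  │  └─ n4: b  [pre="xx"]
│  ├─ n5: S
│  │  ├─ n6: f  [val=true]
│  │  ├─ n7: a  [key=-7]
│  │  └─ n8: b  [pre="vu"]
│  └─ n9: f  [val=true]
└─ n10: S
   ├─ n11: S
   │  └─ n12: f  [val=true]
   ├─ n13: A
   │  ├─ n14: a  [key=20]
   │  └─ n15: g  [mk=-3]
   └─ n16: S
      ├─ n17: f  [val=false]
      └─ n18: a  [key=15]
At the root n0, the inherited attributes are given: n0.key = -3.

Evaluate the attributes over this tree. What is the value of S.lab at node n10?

1. n0.key = -3  [given at root]
2. n1.key = 2  [S₀.key + 5]
3. n2.mk = false  [false]
4. n3.pre = "yw"  [terminal]
5. n4.pre = "xx"  [terminal]
6. n2.env = -7  [len(b₁.pre) - 9]
7. n2.hot = 9  [len(b₁.pre) + 7]
8. n5.key = 5  [5]
9. n6.val = true  [terminal]
10. n7.key = -7  [terminal]
11. n8.pre = "vu"  [terminal]
12. n5.lab = 22  [S.key + 17]
13. n9.val = true  [terminal]
14. n1.lab = 27  [S₀.key + 25]
15. n10.key = 25  [S₀.key + S₁.lab + 1]
16. n11.key = 26  [S₀.key + 1]
17. n12.val = true  [terminal]
18. n11.lab = 3  [3]
19. n13.hot = true  [S₀.key > 24]
20. n14.key = 20  [terminal]
21. n15.mk = -3  [terminal]
22. n13.val = 17  [(if A.hot then a.key else g.mk) - 3]
23. n16.key = 9  [A.val - 8]
24. n17.val = false  [terminal]
25. n18.key = 15  [terminal]
26. n16.lab = -5  [-5]
27. n10.lab = 7  [A.val - 10]
28. n0.lab = -5  [S₀.key * -2 - 11]

7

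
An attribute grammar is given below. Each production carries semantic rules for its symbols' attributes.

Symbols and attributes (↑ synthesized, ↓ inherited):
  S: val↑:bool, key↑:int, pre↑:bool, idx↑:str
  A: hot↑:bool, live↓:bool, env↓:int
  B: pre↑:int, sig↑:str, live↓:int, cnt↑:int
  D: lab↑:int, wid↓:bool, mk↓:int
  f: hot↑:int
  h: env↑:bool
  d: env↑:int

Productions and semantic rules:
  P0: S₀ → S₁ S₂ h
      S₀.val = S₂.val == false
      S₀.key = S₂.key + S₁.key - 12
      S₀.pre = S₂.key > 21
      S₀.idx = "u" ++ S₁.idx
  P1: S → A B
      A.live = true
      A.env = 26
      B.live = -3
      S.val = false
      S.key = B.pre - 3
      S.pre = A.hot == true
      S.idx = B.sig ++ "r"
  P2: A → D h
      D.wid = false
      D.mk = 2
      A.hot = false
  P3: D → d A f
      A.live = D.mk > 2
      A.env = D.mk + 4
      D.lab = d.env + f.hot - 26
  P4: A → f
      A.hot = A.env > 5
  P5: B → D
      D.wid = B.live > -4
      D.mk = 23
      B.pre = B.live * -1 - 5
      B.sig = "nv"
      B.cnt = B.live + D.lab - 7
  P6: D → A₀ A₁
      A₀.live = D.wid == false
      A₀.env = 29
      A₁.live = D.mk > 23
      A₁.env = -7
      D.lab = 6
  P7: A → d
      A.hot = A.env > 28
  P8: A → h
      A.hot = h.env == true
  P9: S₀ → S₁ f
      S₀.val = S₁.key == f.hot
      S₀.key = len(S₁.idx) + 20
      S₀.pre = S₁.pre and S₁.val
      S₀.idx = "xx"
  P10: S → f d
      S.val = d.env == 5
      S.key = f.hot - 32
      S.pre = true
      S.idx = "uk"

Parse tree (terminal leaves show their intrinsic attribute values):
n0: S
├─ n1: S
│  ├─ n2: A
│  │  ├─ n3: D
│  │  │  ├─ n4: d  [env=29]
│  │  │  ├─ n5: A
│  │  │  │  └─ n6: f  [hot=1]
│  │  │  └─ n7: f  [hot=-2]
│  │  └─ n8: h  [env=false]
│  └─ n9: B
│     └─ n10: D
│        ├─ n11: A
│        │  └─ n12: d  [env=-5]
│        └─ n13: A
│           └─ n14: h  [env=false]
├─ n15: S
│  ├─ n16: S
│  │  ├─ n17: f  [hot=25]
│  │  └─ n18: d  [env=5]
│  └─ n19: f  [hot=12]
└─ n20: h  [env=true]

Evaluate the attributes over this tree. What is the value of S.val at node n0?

1. n2.live = true  [true]
2. n2.env = 26  [26]
3. n3.wid = false  [false]
4. n3.mk = 2  [2]
5. n4.env = 29  [terminal]
6. n5.live = false  [D.mk > 2]
7. n5.env = 6  [D.mk + 4]
8. n6.hot = 1  [terminal]
9. n5.hot = true  [A.env > 5]
10. n7.hot = -2  [terminal]
11. n3.lab = 1  [d.env + f.hot - 26]
12. n8.env = false  [terminal]
13. n2.hot = false  [false]
14. n9.live = -3  [-3]
15. n10.wid = true  [B.live > -4]
16. n10.mk = 23  [23]
17. n11.live = false  [D.wid == false]
18. n11.env = 29  [29]
19. n12.env = -5  [terminal]
20. n11.hot = true  [A.env > 28]
21. n13.live = false  [D.mk > 23]
22. n13.env = -7  [-7]
23. n14.env = false  [terminal]
24. n13.hot = false  [h.env == true]
25. n10.lab = 6  [6]
26. n9.pre = -2  [B.live * -1 - 5]
27. n9.sig = "nv"  ["nv"]
28. n9.cnt = -4  [B.live + D.lab - 7]
29. n1.val = false  [false]
30. n1.key = -5  [B.pre - 3]
31. n1.pre = false  [A.hot == true]
32. n1.idx = "nvr"  [B.sig ++ "r"]
33. n17.hot = 25  [terminal]
34. n18.env = 5  [terminal]
35. n16.val = true  [d.env == 5]
36. n16.key = -7  [f.hot - 32]
37. n16.pre = true  [true]
38. n16.idx = "uk"  ["uk"]
39. n19.hot = 12  [terminal]
40. n15.val = false  [S₁.key == f.hot]
41. n15.key = 22  [len(S₁.idx) + 20]
42. n15.pre = true  [S₁.pre and S₁.val]
43. n15.idx = "xx"  ["xx"]
44. n20.env = true  [terminal]
45. n0.val = true  [S₂.val == false]
46. n0.key = 5  [S₂.key + S₁.key - 12]
47. n0.pre = true  [S₂.key > 21]
48. n0.idx = "unvr"  ["u" ++ S₁.idx]

true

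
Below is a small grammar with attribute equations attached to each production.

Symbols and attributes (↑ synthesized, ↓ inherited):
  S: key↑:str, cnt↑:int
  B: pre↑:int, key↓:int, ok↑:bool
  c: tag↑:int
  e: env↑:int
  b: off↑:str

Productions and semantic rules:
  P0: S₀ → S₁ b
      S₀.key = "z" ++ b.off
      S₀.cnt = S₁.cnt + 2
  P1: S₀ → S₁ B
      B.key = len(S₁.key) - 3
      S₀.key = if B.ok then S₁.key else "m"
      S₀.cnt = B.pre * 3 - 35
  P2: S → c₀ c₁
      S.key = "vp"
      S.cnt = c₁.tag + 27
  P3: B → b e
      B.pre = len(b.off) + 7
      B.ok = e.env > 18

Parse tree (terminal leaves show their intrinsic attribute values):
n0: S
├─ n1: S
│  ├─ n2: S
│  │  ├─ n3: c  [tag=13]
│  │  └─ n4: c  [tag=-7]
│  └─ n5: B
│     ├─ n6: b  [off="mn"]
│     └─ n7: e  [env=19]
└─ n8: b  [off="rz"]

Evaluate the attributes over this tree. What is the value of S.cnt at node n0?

1. n3.tag = 13  [terminal]
2. n4.tag = -7  [terminal]
3. n2.key = "vp"  ["vp"]
4. n2.cnt = 20  [c₁.tag + 27]
5. n5.key = -1  [len(S₁.key) - 3]
6. n6.off = "mn"  [terminal]
7. n7.env = 19  [terminal]
8. n5.pre = 9  [len(b.off) + 7]
9. n5.ok = true  [e.env > 18]
10. n1.key = "vp"  [if B.ok then S₁.key else "m"]
11. n1.cnt = -8  [B.pre * 3 - 35]
12. n8.off = "rz"  [terminal]
13. n0.key = "zrz"  ["z" ++ b.off]
14. n0.cnt = -6  [S₁.cnt + 2]

-6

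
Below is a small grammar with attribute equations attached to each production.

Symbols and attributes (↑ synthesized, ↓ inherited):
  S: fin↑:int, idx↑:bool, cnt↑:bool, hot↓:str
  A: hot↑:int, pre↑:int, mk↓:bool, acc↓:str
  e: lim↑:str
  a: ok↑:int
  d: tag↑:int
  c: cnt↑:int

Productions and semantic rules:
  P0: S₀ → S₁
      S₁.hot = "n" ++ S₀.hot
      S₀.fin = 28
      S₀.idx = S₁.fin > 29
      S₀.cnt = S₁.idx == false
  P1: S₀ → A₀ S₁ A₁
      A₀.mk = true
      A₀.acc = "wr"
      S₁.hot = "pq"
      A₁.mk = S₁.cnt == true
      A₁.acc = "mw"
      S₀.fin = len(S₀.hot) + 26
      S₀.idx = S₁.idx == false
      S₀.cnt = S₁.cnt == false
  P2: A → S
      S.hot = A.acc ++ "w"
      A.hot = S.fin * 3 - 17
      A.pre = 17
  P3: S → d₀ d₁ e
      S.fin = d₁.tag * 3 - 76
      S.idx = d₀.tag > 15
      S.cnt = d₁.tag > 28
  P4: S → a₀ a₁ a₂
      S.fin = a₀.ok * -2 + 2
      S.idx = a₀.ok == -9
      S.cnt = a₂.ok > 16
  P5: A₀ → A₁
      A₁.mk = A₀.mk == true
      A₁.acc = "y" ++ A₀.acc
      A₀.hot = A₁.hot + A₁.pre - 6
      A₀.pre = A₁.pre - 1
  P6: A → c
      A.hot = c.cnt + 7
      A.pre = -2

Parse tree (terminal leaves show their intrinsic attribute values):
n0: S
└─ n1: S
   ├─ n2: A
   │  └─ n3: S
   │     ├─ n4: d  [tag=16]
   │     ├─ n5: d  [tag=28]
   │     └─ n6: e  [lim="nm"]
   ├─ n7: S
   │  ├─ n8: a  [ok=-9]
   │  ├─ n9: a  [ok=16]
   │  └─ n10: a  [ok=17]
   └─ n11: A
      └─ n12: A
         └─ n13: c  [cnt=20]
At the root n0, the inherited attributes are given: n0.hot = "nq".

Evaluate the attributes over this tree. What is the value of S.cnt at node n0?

true

1. n0.hot = "nq"  [given at root]
2. n1.hot = "nnq"  ["n" ++ S₀.hot]
3. n2.mk = true  [true]
4. n2.acc = "wr"  ["wr"]
5. n3.hot = "wrw"  [A.acc ++ "w"]
6. n4.tag = 16  [terminal]
7. n5.tag = 28  [terminal]
8. n6.lim = "nm"  [terminal]
9. n3.fin = 8  [d₁.tag * 3 - 76]
10. n3.idx = true  [d₀.tag > 15]
11. n3.cnt = false  [d₁.tag > 28]
12. n2.hot = 7  [S.fin * 3 - 17]
13. n2.pre = 17  [17]
14. n7.hot = "pq"  ["pq"]
15. n8.ok = -9  [terminal]
16. n9.ok = 16  [terminal]
17. n10.ok = 17  [terminal]
18. n7.fin = 20  [a₀.ok * -2 + 2]
19. n7.idx = true  [a₀.ok == -9]
20. n7.cnt = true  [a₂.ok > 16]
21. n11.mk = true  [S₁.cnt == true]
22. n11.acc = "mw"  ["mw"]
23. n12.mk = true  [A₀.mk == true]
24. n12.acc = "ymw"  ["y" ++ A₀.acc]
25. n13.cnt = 20  [terminal]
26. n12.hot = 27  [c.cnt + 7]
27. n12.pre = -2  [-2]
28. n11.hot = 19  [A₁.hot + A₁.pre - 6]
29. n11.pre = -3  [A₁.pre - 1]
30. n1.fin = 29  [len(S₀.hot) + 26]
31. n1.idx = false  [S₁.idx == false]
32. n1.cnt = false  [S₁.cnt == false]
33. n0.fin = 28  [28]
34. n0.idx = false  [S₁.fin > 29]
35. n0.cnt = true  [S₁.idx == false]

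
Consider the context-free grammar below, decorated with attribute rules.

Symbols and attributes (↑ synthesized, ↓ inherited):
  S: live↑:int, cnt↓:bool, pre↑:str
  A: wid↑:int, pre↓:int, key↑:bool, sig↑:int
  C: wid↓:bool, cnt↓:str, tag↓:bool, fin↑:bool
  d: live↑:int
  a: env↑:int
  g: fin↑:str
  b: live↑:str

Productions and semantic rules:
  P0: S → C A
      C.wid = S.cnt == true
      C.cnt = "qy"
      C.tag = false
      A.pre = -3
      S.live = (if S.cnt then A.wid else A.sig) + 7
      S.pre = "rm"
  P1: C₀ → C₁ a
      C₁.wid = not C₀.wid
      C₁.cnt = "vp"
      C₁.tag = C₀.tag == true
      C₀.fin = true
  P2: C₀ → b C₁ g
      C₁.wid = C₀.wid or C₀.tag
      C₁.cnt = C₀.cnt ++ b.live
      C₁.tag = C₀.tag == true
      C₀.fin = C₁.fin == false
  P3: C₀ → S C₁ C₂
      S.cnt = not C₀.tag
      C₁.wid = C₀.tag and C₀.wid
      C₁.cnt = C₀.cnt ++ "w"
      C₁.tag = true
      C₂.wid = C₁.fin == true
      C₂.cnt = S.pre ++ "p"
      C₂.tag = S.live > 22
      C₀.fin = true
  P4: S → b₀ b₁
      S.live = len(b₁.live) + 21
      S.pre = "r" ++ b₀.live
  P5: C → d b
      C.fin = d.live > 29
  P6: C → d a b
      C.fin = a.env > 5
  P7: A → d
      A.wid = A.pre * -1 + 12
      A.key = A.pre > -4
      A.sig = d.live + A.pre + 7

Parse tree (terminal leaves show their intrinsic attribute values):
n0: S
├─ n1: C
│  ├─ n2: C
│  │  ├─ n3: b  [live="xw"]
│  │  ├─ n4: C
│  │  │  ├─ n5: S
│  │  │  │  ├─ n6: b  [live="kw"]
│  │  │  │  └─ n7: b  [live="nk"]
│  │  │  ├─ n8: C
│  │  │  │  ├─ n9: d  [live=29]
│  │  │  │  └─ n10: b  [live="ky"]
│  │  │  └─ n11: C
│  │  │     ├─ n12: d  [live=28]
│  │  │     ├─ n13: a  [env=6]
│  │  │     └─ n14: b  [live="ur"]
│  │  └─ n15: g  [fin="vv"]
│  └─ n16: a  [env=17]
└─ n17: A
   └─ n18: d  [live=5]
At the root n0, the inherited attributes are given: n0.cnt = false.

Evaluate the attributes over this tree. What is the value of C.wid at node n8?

false

1. n0.cnt = false  [given at root]
2. n1.wid = false  [S.cnt == true]
3. n1.cnt = "qy"  ["qy"]
4. n1.tag = false  [false]
5. n2.wid = true  [not C₀.wid]
6. n2.cnt = "vp"  ["vp"]
7. n2.tag = false  [C₀.tag == true]
8. n3.live = "xw"  [terminal]
9. n4.wid = true  [C₀.wid or C₀.tag]
10. n4.cnt = "vpxw"  [C₀.cnt ++ b.live]
11. n4.tag = false  [C₀.tag == true]
12. n5.cnt = true  [not C₀.tag]
13. n6.live = "kw"  [terminal]
14. n7.live = "nk"  [terminal]
15. n5.live = 23  [len(b₁.live) + 21]
16. n5.pre = "rkw"  ["r" ++ b₀.live]
17. n8.wid = false  [C₀.tag and C₀.wid]
18. n8.cnt = "vpxww"  [C₀.cnt ++ "w"]
19. n8.tag = true  [true]
20. n9.live = 29  [terminal]
21. n10.live = "ky"  [terminal]
22. n8.fin = false  [d.live > 29]
23. n11.wid = false  [C₁.fin == true]
24. n11.cnt = "rkwp"  [S.pre ++ "p"]
25. n11.tag = true  [S.live > 22]
26. n12.live = 28  [terminal]
27. n13.env = 6  [terminal]
28. n14.live = "ur"  [terminal]
29. n11.fin = true  [a.env > 5]
30. n4.fin = true  [true]
31. n15.fin = "vv"  [terminal]
32. n2.fin = false  [C₁.fin == false]
33. n16.env = 17  [terminal]
34. n1.fin = true  [true]
35. n17.pre = -3  [-3]
36. n18.live = 5  [terminal]
37. n17.wid = 15  [A.pre * -1 + 12]
38. n17.key = true  [A.pre > -4]
39. n17.sig = 9  [d.live + A.pre + 7]
40. n0.live = 16  [(if S.cnt then A.wid else A.sig) + 7]
41. n0.pre = "rm"  ["rm"]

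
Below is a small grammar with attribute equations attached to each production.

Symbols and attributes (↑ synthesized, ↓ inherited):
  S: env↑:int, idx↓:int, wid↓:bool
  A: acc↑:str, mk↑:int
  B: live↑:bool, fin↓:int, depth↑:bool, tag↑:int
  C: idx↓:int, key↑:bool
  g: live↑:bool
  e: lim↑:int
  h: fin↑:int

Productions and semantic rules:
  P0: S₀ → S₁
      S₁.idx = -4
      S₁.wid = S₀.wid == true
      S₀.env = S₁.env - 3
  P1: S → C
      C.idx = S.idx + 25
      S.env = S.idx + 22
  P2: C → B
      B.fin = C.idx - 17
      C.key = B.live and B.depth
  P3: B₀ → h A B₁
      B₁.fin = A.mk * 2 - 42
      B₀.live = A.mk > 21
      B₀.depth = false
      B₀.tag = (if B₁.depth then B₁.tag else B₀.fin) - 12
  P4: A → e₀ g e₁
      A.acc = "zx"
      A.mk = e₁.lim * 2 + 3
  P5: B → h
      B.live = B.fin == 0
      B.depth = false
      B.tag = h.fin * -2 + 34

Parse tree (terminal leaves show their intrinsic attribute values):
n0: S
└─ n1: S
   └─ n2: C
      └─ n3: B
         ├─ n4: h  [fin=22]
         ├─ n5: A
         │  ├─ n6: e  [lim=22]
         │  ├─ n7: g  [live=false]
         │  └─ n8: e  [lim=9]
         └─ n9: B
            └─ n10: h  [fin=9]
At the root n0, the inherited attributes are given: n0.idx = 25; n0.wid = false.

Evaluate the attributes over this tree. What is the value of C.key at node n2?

false

1. n0.idx = 25  [given at root]
2. n0.wid = false  [given at root]
3. n1.idx = -4  [-4]
4. n1.wid = false  [S₀.wid == true]
5. n2.idx = 21  [S.idx + 25]
6. n3.fin = 4  [C.idx - 17]
7. n4.fin = 22  [terminal]
8. n6.lim = 22  [terminal]
9. n7.live = false  [terminal]
10. n8.lim = 9  [terminal]
11. n5.acc = "zx"  ["zx"]
12. n5.mk = 21  [e₁.lim * 2 + 3]
13. n9.fin = 0  [A.mk * 2 - 42]
14. n10.fin = 9  [terminal]
15. n9.live = true  [B.fin == 0]
16. n9.depth = false  [false]
17. n9.tag = 16  [h.fin * -2 + 34]
18. n3.live = false  [A.mk > 21]
19. n3.depth = false  [false]
20. n3.tag = -8  [(if B₁.depth then B₁.tag else B₀.fin) - 12]
21. n2.key = false  [B.live and B.depth]
22. n1.env = 18  [S.idx + 22]
23. n0.env = 15  [S₁.env - 3]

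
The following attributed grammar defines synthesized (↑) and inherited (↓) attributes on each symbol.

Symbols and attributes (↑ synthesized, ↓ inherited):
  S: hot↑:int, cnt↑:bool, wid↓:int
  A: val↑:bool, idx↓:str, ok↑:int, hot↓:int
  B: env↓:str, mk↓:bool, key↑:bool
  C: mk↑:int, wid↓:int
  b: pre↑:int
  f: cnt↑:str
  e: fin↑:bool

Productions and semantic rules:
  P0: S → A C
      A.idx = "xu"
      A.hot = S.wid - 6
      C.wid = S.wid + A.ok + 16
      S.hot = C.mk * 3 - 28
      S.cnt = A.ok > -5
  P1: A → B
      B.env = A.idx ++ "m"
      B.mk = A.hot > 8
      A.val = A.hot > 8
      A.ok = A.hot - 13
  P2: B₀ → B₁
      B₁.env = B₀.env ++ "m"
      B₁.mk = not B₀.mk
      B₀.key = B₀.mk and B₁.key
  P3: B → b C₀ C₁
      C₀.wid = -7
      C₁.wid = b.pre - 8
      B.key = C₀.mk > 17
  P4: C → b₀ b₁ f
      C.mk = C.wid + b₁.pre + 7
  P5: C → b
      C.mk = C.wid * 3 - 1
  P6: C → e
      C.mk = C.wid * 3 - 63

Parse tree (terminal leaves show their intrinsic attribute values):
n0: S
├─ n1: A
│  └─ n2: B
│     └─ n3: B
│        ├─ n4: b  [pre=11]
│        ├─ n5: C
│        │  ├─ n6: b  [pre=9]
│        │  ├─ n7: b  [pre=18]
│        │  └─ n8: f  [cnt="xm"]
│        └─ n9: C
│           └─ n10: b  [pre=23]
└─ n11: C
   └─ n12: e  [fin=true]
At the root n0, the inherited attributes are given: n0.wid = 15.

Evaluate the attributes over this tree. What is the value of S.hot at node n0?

26

1. n0.wid = 15  [given at root]
2. n1.idx = "xu"  ["xu"]
3. n1.hot = 9  [S.wid - 6]
4. n2.env = "xum"  [A.idx ++ "m"]
5. n2.mk = true  [A.hot > 8]
6. n3.env = "xumm"  [B₀.env ++ "m"]
7. n3.mk = false  [not B₀.mk]
8. n4.pre = 11  [terminal]
9. n5.wid = -7  [-7]
10. n6.pre = 9  [terminal]
11. n7.pre = 18  [terminal]
12. n8.cnt = "xm"  [terminal]
13. n5.mk = 18  [C.wid + b₁.pre + 7]
14. n9.wid = 3  [b.pre - 8]
15. n10.pre = 23  [terminal]
16. n9.mk = 8  [C.wid * 3 - 1]
17. n3.key = true  [C₀.mk > 17]
18. n2.key = true  [B₀.mk and B₁.key]
19. n1.val = true  [A.hot > 8]
20. n1.ok = -4  [A.hot - 13]
21. n11.wid = 27  [S.wid + A.ok + 16]
22. n12.fin = true  [terminal]
23. n11.mk = 18  [C.wid * 3 - 63]
24. n0.hot = 26  [C.mk * 3 - 28]
25. n0.cnt = true  [A.ok > -5]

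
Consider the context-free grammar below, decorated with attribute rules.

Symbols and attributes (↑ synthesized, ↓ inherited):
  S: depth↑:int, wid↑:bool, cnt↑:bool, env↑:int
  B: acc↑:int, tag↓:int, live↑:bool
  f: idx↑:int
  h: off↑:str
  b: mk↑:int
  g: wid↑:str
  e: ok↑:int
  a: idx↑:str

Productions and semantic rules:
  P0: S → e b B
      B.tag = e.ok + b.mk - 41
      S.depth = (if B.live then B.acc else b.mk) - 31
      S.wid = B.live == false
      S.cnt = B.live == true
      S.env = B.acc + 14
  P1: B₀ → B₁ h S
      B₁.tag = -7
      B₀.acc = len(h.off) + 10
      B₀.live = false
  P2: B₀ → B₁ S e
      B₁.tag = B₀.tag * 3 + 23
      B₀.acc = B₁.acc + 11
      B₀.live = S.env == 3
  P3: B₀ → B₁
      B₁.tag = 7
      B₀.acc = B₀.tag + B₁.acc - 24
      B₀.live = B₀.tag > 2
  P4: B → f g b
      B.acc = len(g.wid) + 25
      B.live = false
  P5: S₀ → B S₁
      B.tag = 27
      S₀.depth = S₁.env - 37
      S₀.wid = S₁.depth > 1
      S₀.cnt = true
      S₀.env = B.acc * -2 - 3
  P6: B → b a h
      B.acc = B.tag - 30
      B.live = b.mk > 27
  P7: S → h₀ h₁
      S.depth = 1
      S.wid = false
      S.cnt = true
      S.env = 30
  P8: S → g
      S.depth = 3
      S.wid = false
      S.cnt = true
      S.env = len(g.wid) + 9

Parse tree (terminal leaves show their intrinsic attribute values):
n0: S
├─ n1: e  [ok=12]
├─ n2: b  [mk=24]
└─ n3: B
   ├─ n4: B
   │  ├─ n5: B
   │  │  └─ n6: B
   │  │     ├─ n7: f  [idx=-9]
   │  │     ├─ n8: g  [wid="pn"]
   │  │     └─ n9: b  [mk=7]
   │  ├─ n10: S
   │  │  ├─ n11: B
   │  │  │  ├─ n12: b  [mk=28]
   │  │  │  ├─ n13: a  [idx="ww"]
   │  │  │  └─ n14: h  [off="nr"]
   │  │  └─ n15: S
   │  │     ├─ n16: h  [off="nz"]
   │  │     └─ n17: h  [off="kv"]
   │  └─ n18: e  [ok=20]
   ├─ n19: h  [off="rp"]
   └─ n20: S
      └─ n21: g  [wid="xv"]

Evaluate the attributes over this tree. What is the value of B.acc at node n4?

1. n1.ok = 12  [terminal]
2. n2.mk = 24  [terminal]
3. n3.tag = -5  [e.ok + b.mk - 41]
4. n4.tag = -7  [-7]
5. n5.tag = 2  [B₀.tag * 3 + 23]
6. n6.tag = 7  [7]
7. n7.idx = -9  [terminal]
8. n8.wid = "pn"  [terminal]
9. n9.mk = 7  [terminal]
10. n6.acc = 27  [len(g.wid) + 25]
11. n6.live = false  [false]
12. n5.acc = 5  [B₀.tag + B₁.acc - 24]
13. n5.live = false  [B₀.tag > 2]
14. n11.tag = 27  [27]
15. n12.mk = 28  [terminal]
16. n13.idx = "ww"  [terminal]
17. n14.off = "nr"  [terminal]
18. n11.acc = -3  [B.tag - 30]
19. n11.live = true  [b.mk > 27]
20. n16.off = "nz"  [terminal]
21. n17.off = "kv"  [terminal]
22. n15.depth = 1  [1]
23. n15.wid = false  [false]
24. n15.cnt = true  [true]
25. n15.env = 30  [30]
26. n10.depth = -7  [S₁.env - 37]
27. n10.wid = false  [S₁.depth > 1]
28. n10.cnt = true  [true]
29. n10.env = 3  [B.acc * -2 - 3]
30. n18.ok = 20  [terminal]
31. n4.acc = 16  [B₁.acc + 11]
32. n4.live = true  [S.env == 3]
33. n19.off = "rp"  [terminal]
34. n21.wid = "xv"  [terminal]
35. n20.depth = 3  [3]
36. n20.wid = false  [false]
37. n20.cnt = true  [true]
38. n20.env = 11  [len(g.wid) + 9]
39. n3.acc = 12  [len(h.off) + 10]
40. n3.live = false  [false]
41. n0.depth = -7  [(if B.live then B.acc else b.mk) - 31]
42. n0.wid = true  [B.live == false]
43. n0.cnt = false  [B.live == true]
44. n0.env = 26  [B.acc + 14]

16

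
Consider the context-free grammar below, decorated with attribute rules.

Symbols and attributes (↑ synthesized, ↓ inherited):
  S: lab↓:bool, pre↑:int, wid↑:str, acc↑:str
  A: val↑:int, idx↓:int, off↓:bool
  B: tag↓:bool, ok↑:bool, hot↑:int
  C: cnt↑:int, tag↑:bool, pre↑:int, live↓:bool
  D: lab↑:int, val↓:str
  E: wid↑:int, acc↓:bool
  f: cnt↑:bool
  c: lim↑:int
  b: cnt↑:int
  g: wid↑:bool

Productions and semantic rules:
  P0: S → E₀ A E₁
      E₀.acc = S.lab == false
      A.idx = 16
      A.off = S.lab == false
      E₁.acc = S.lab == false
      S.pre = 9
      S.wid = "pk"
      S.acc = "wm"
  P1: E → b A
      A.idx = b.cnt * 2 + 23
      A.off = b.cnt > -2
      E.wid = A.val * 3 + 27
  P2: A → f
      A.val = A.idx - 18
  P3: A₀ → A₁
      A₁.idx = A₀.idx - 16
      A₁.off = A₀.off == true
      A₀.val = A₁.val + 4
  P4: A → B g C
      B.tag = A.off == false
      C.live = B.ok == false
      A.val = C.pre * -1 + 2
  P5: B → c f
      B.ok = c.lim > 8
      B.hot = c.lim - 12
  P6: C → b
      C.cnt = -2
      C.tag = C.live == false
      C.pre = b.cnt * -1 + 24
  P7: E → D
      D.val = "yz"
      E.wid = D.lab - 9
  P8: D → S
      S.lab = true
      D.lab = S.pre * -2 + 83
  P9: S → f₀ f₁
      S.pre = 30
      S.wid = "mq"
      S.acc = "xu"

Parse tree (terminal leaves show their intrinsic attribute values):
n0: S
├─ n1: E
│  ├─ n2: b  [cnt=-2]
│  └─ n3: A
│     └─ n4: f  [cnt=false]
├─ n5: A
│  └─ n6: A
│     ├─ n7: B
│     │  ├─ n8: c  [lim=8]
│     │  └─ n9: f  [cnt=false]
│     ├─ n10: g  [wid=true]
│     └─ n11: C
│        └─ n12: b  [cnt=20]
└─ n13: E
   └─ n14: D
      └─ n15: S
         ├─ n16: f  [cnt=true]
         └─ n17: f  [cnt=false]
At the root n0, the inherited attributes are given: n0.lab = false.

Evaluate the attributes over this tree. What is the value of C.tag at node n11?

false

1. n0.lab = false  [given at root]
2. n1.acc = true  [S.lab == false]
3. n2.cnt = -2  [terminal]
4. n3.idx = 19  [b.cnt * 2 + 23]
5. n3.off = false  [b.cnt > -2]
6. n4.cnt = false  [terminal]
7. n3.val = 1  [A.idx - 18]
8. n1.wid = 30  [A.val * 3 + 27]
9. n5.idx = 16  [16]
10. n5.off = true  [S.lab == false]
11. n6.idx = 0  [A₀.idx - 16]
12. n6.off = true  [A₀.off == true]
13. n7.tag = false  [A.off == false]
14. n8.lim = 8  [terminal]
15. n9.cnt = false  [terminal]
16. n7.ok = false  [c.lim > 8]
17. n7.hot = -4  [c.lim - 12]
18. n10.wid = true  [terminal]
19. n11.live = true  [B.ok == false]
20. n12.cnt = 20  [terminal]
21. n11.cnt = -2  [-2]
22. n11.tag = false  [C.live == false]
23. n11.pre = 4  [b.cnt * -1 + 24]
24. n6.val = -2  [C.pre * -1 + 2]
25. n5.val = 2  [A₁.val + 4]
26. n13.acc = true  [S.lab == false]
27. n14.val = "yz"  ["yz"]
28. n15.lab = true  [true]
29. n16.cnt = true  [terminal]
30. n17.cnt = false  [terminal]
31. n15.pre = 30  [30]
32. n15.wid = "mq"  ["mq"]
33. n15.acc = "xu"  ["xu"]
34. n14.lab = 23  [S.pre * -2 + 83]
35. n13.wid = 14  [D.lab - 9]
36. n0.pre = 9  [9]
37. n0.wid = "pk"  ["pk"]
38. n0.acc = "wm"  ["wm"]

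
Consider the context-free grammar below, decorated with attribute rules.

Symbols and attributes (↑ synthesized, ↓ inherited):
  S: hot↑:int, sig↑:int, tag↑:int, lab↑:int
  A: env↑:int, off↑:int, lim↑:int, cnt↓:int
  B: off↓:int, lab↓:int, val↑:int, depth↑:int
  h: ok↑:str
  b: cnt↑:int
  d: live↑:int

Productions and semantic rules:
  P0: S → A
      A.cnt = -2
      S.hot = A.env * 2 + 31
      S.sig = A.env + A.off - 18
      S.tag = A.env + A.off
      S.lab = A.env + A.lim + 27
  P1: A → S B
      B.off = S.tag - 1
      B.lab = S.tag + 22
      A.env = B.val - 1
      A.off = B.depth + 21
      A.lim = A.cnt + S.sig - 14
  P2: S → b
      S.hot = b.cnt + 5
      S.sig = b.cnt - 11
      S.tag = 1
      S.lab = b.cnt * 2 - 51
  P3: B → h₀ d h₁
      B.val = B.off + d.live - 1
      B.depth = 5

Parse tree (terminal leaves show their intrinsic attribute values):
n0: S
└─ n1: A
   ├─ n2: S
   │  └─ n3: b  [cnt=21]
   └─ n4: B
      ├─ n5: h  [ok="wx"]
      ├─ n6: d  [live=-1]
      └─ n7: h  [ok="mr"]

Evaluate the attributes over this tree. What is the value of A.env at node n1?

-3

1. n1.cnt = -2  [-2]
2. n3.cnt = 21  [terminal]
3. n2.hot = 26  [b.cnt + 5]
4. n2.sig = 10  [b.cnt - 11]
5. n2.tag = 1  [1]
6. n2.lab = -9  [b.cnt * 2 - 51]
7. n4.off = 0  [S.tag - 1]
8. n4.lab = 23  [S.tag + 22]
9. n5.ok = "wx"  [terminal]
10. n6.live = -1  [terminal]
11. n7.ok = "mr"  [terminal]
12. n4.val = -2  [B.off + d.live - 1]
13. n4.depth = 5  [5]
14. n1.env = -3  [B.val - 1]
15. n1.off = 26  [B.depth + 21]
16. n1.lim = -6  [A.cnt + S.sig - 14]
17. n0.hot = 25  [A.env * 2 + 31]
18. n0.sig = 5  [A.env + A.off - 18]
19. n0.tag = 23  [A.env + A.off]
20. n0.lab = 18  [A.env + A.lim + 27]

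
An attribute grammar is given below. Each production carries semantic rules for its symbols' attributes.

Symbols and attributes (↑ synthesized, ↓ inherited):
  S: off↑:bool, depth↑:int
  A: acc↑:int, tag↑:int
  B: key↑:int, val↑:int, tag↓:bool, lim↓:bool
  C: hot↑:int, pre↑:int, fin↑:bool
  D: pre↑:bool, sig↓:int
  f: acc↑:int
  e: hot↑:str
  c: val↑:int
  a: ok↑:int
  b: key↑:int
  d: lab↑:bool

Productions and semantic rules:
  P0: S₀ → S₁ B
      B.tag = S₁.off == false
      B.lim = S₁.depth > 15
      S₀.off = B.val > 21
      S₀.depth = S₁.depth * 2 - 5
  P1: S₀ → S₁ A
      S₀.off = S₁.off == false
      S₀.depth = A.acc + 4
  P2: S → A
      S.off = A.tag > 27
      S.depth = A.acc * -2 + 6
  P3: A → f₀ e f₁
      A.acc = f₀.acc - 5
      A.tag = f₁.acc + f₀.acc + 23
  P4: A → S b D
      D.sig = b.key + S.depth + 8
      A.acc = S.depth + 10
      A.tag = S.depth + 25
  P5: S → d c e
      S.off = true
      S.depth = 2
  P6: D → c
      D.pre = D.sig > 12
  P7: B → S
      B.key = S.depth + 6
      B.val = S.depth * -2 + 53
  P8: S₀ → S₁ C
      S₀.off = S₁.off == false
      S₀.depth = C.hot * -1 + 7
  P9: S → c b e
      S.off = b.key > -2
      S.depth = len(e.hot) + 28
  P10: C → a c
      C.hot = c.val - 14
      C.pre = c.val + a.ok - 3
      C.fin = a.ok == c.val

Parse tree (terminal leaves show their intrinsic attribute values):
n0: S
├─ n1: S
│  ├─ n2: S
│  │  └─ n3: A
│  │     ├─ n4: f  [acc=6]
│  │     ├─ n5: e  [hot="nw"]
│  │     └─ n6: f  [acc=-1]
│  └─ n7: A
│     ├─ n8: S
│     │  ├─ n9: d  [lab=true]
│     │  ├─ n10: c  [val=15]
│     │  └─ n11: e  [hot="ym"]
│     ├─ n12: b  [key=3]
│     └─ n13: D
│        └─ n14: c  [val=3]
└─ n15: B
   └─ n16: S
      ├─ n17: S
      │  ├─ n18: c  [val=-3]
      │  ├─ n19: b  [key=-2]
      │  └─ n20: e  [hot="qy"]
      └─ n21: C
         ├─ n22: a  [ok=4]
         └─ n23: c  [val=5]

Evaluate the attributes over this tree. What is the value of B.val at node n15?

1. n4.acc = 6  [terminal]
2. n5.hot = "nw"  [terminal]
3. n6.acc = -1  [terminal]
4. n3.acc = 1  [f₀.acc - 5]
5. n3.tag = 28  [f₁.acc + f₀.acc + 23]
6. n2.off = true  [A.tag > 27]
7. n2.depth = 4  [A.acc * -2 + 6]
8. n9.lab = true  [terminal]
9. n10.val = 15  [terminal]
10. n11.hot = "ym"  [terminal]
11. n8.off = true  [true]
12. n8.depth = 2  [2]
13. n12.key = 3  [terminal]
14. n13.sig = 13  [b.key + S.depth + 8]
15. n14.val = 3  [terminal]
16. n13.pre = true  [D.sig > 12]
17. n7.acc = 12  [S.depth + 10]
18. n7.tag = 27  [S.depth + 25]
19. n1.off = false  [S₁.off == false]
20. n1.depth = 16  [A.acc + 4]
21. n15.tag = true  [S₁.off == false]
22. n15.lim = true  [S₁.depth > 15]
23. n18.val = -3  [terminal]
24. n19.key = -2  [terminal]
25. n20.hot = "qy"  [terminal]
26. n17.off = false  [b.key > -2]
27. n17.depth = 30  [len(e.hot) + 28]
28. n22.ok = 4  [terminal]
29. n23.val = 5  [terminal]
30. n21.hot = -9  [c.val - 14]
31. n21.pre = 6  [c.val + a.ok - 3]
32. n21.fin = false  [a.ok == c.val]
33. n16.off = true  [S₁.off == false]
34. n16.depth = 16  [C.hot * -1 + 7]
35. n15.key = 22  [S.depth + 6]
36. n15.val = 21  [S.depth * -2 + 53]
37. n0.off = false  [B.val > 21]
38. n0.depth = 27  [S₁.depth * 2 - 5]

21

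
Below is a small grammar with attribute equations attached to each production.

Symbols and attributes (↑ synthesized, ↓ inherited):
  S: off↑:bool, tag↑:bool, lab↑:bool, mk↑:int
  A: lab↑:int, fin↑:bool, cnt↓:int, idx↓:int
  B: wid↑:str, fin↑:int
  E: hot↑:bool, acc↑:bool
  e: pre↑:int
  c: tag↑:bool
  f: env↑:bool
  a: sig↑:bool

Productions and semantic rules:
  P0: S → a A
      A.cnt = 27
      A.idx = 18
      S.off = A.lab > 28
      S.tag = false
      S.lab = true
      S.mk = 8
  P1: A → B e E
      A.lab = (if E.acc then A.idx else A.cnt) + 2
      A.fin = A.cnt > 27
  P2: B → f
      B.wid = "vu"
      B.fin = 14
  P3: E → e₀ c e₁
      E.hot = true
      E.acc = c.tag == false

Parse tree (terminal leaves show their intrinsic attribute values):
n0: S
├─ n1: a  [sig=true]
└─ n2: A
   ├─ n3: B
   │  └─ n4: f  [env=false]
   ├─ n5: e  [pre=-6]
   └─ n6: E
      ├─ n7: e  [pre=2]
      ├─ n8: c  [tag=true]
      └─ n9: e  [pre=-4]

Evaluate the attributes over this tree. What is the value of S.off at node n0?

true

1. n1.sig = true  [terminal]
2. n2.cnt = 27  [27]
3. n2.idx = 18  [18]
4. n4.env = false  [terminal]
5. n3.wid = "vu"  ["vu"]
6. n3.fin = 14  [14]
7. n5.pre = -6  [terminal]
8. n7.pre = 2  [terminal]
9. n8.tag = true  [terminal]
10. n9.pre = -4  [terminal]
11. n6.hot = true  [true]
12. n6.acc = false  [c.tag == false]
13. n2.lab = 29  [(if E.acc then A.idx else A.cnt) + 2]
14. n2.fin = false  [A.cnt > 27]
15. n0.off = true  [A.lab > 28]
16. n0.tag = false  [false]
17. n0.lab = true  [true]
18. n0.mk = 8  [8]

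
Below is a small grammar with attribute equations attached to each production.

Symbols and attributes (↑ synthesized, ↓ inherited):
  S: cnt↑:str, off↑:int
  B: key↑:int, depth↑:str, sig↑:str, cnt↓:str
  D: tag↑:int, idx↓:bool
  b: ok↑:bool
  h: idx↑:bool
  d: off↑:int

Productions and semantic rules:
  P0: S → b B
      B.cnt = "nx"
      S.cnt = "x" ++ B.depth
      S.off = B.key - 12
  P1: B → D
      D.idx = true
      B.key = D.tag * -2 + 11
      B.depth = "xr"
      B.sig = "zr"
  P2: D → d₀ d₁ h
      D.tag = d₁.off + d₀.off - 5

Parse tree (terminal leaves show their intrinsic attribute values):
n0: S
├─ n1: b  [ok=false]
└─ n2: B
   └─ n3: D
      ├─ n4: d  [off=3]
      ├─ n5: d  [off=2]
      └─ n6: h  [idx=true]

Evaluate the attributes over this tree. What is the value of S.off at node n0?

-1

1. n1.ok = false  [terminal]
2. n2.cnt = "nx"  ["nx"]
3. n3.idx = true  [true]
4. n4.off = 3  [terminal]
5. n5.off = 2  [terminal]
6. n6.idx = true  [terminal]
7. n3.tag = 0  [d₁.off + d₀.off - 5]
8. n2.key = 11  [D.tag * -2 + 11]
9. n2.depth = "xr"  ["xr"]
10. n2.sig = "zr"  ["zr"]
11. n0.cnt = "xxr"  ["x" ++ B.depth]
12. n0.off = -1  [B.key - 12]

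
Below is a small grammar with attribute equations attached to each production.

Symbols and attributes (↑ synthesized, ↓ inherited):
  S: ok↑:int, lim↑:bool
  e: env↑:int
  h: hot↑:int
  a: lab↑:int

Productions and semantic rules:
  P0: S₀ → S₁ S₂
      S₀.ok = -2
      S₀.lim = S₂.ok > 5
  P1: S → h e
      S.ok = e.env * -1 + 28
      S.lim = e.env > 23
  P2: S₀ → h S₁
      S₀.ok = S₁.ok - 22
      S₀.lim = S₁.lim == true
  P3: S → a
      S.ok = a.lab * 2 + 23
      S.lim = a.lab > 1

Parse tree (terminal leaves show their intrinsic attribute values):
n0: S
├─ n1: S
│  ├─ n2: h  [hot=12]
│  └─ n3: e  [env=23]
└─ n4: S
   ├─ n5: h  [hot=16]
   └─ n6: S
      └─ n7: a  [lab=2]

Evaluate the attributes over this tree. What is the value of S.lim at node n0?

false

1. n2.hot = 12  [terminal]
2. n3.env = 23  [terminal]
3. n1.ok = 5  [e.env * -1 + 28]
4. n1.lim = false  [e.env > 23]
5. n5.hot = 16  [terminal]
6. n7.lab = 2  [terminal]
7. n6.ok = 27  [a.lab * 2 + 23]
8. n6.lim = true  [a.lab > 1]
9. n4.ok = 5  [S₁.ok - 22]
10. n4.lim = true  [S₁.lim == true]
11. n0.ok = -2  [-2]
12. n0.lim = false  [S₂.ok > 5]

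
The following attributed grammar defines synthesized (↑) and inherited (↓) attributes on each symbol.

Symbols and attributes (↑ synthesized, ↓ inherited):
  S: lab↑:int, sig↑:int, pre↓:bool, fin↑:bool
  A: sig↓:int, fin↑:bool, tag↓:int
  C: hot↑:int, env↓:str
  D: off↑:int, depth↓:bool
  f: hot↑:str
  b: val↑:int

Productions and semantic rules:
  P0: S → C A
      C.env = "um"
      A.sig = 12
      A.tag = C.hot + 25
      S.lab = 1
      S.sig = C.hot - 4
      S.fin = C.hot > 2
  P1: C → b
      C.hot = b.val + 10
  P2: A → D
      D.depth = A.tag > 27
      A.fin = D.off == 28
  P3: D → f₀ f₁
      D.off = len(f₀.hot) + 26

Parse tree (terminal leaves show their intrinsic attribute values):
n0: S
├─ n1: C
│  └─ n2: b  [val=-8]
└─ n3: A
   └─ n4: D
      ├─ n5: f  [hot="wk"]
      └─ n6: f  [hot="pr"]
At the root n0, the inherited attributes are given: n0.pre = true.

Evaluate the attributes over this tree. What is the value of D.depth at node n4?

false

1. n0.pre = true  [given at root]
2. n1.env = "um"  ["um"]
3. n2.val = -8  [terminal]
4. n1.hot = 2  [b.val + 10]
5. n3.sig = 12  [12]
6. n3.tag = 27  [C.hot + 25]
7. n4.depth = false  [A.tag > 27]
8. n5.hot = "wk"  [terminal]
9. n6.hot = "pr"  [terminal]
10. n4.off = 28  [len(f₀.hot) + 26]
11. n3.fin = true  [D.off == 28]
12. n0.lab = 1  [1]
13. n0.sig = -2  [C.hot - 4]
14. n0.fin = false  [C.hot > 2]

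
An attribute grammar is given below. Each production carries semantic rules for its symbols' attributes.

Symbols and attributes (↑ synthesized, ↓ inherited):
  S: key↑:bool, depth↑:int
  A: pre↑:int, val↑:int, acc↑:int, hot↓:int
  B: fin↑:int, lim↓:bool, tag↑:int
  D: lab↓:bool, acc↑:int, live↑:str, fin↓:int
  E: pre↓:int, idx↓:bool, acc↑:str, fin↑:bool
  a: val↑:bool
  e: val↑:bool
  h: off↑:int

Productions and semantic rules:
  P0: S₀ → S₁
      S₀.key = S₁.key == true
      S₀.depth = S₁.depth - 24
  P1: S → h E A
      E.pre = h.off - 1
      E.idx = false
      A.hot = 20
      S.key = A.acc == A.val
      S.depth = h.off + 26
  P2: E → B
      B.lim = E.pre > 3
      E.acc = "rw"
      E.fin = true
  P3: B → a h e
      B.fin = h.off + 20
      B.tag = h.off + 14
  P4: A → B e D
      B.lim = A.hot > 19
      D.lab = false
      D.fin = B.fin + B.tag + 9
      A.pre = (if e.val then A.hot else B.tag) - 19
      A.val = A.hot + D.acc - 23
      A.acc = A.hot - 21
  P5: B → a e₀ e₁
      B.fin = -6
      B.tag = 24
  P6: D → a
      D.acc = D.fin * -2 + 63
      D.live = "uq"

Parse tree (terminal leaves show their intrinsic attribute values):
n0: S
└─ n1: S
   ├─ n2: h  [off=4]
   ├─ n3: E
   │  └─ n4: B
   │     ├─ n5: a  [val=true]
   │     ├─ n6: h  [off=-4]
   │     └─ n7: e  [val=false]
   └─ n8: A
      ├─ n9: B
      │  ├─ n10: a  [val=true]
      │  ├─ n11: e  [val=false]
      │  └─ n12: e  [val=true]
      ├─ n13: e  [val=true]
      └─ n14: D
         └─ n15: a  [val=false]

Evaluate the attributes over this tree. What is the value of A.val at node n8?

6

1. n2.off = 4  [terminal]
2. n3.pre = 3  [h.off - 1]
3. n3.idx = false  [false]
4. n4.lim = false  [E.pre > 3]
5. n5.val = true  [terminal]
6. n6.off = -4  [terminal]
7. n7.val = false  [terminal]
8. n4.fin = 16  [h.off + 20]
9. n4.tag = 10  [h.off + 14]
10. n3.acc = "rw"  ["rw"]
11. n3.fin = true  [true]
12. n8.hot = 20  [20]
13. n9.lim = true  [A.hot > 19]
14. n10.val = true  [terminal]
15. n11.val = false  [terminal]
16. n12.val = true  [terminal]
17. n9.fin = -6  [-6]
18. n9.tag = 24  [24]
19. n13.val = true  [terminal]
20. n14.lab = false  [false]
21. n14.fin = 27  [B.fin + B.tag + 9]
22. n15.val = false  [terminal]
23. n14.acc = 9  [D.fin * -2 + 63]
24. n14.live = "uq"  ["uq"]
25. n8.pre = 1  [(if e.val then A.hot else B.tag) - 19]
26. n8.val = 6  [A.hot + D.acc - 23]
27. n8.acc = -1  [A.hot - 21]
28. n1.key = false  [A.acc == A.val]
29. n1.depth = 30  [h.off + 26]
30. n0.key = false  [S₁.key == true]
31. n0.depth = 6  [S₁.depth - 24]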